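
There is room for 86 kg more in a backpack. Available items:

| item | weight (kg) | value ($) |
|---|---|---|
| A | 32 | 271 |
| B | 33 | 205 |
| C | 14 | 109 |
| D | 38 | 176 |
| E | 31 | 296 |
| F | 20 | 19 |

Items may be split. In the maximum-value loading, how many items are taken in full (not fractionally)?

3

Order: E (296/31=9.55) > A (271/32=8.47) > C (109/14=7.79) > B (205/33=6.21) > D (176/38=4.63) > F (19/20=0.95)
Fill: take E (31 @ 296) → take A (32 @ 271) → take C (14 @ 109) → take 9/33 of B → 55.91; 86/86 used.
3 item(s) taken whole; one partial (take 9/33 of B).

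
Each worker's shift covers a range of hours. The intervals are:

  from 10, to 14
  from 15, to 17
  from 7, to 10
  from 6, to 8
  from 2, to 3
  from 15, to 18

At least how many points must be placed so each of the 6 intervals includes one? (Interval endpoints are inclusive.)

4

Process intervals by earliest right end; each time one isn't hit yet, stab at its right endpoint.
Sorted: [2,3] [6,8] [7,10] [10,14] [15,17] [15,18]
{[2,3]} hit by 3; {[6,8],[7,10]} hit by 8; {[10,14]} hit by 14; {[15,17],[15,18]} hit by 17.
Points: 3, 8, 14, 17 (4 total).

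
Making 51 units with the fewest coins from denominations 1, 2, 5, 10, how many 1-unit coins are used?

Greedy: take as many of the largest coin as possible, then repeat with the remainder.
51 − 5×10→1 − 1×1→0
Count of 1: 1

1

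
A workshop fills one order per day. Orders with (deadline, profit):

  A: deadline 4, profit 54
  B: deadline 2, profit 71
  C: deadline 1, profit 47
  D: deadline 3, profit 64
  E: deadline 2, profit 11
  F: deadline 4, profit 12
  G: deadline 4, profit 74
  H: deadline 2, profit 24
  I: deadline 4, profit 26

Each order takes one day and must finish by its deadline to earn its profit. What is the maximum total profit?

263

Sort by profit descending; place each in the latest free slot ≤ its deadline.
Profit order: G=74 B=71 D=64 A=54 C=47 I=26 H=24 F=12 E=11
Assign: G→slot 4, B→slot 2, D→slot 3, A→slot 1, C skipped, I skipped, H skipped, F skipped, E skipped.
Slots: [1:A] [2:B] [3:D] [4:G]
Profit = 54 + 71 + 64 + 74 = 263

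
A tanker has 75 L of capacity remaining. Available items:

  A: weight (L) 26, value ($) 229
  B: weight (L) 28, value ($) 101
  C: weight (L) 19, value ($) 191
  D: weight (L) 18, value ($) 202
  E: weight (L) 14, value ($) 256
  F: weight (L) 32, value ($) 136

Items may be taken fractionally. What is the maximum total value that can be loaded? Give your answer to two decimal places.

860.38

Greedy by value/weight ratio, highest first.
Order: E (256/14=18.29) > D (202/18=11.22) > C (191/19=10.05) > A (229/26=8.81) > F (136/32=4.25) > B (101/28=3.61)
Fill: take E (14 @ 256) → take D (18 @ 202) → take C (19 @ 191) → take 24/26 of A → 211.38; 75/75 used.
Total value = 860.38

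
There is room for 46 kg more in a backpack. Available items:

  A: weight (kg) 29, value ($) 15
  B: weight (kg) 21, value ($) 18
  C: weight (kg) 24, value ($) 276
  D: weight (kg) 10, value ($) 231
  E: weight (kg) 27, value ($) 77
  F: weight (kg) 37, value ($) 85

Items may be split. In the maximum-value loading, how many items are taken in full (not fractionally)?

2

Ratios (sorted): D 23.10, C 11.50, E 2.85, F 2.30, B 0.86, A 0.52
take D (10 @ 231); take C (24 @ 276); take 12/27 of E → 34.22. Capacity used 46/46.
2 item(s) taken whole; one partial (take 12/27 of E).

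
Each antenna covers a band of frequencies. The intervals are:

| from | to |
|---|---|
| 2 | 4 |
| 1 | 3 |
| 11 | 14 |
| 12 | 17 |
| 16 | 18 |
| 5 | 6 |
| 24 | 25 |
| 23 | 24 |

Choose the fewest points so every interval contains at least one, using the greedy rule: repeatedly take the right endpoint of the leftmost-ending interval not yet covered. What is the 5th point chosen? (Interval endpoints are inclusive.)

24

Process intervals by earliest right end; each time one isn't hit yet, stab at its right endpoint.
Sorted: [1,3] [2,4] [5,6] [11,14] [12,17] [16,18] [23,24] [24,25]
{[1,3],[2,4]} hit by 3; {[5,6]} hit by 6; {[11,14],[12,17]} hit by 14; {[16,18]} hit by 18; {[23,24],[24,25]} hit by 24.
Points: 3, 6, 14, 18, 24 (5 total).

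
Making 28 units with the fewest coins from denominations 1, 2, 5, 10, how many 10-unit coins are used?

28 − 2×10→8 − 1×5→3 − 1×2→1 − 1×1→0
Count of 10: 2

2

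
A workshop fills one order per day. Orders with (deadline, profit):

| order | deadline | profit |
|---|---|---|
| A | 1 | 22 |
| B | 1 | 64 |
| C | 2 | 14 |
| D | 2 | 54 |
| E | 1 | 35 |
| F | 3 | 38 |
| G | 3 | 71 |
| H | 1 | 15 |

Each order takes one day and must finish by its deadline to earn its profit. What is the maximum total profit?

189

Profit order: G=71 B=64 D=54 F=38 E=35 A=22 H=15 C=14
Assign: G→slot 3, B→slot 1, D→slot 2, F skipped, E skipped, A skipped, H skipped, C skipped.
Slots: [1:B] [2:D] [3:G]
Profit = 64 + 54 + 71 = 189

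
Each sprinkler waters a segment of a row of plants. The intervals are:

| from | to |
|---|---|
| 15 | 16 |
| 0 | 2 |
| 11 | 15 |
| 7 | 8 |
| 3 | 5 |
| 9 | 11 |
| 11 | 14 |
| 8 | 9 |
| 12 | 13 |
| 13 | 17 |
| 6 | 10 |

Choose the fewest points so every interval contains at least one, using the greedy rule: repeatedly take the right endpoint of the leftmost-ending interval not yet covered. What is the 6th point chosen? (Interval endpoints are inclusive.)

Process intervals by earliest right end; each time one isn't hit yet, stab at its right endpoint.
Sorted: [0,2] [3,5] [7,8] [8,9] [6,10] [9,11] [12,13] [11,14] [11,15] [15,16] [13,17]
{[0,2]} hit by 2; {[3,5]} hit by 5; {[7,8],[8,9],[6,10]} hit by 8; {[9,11]} hit by 11; {[12,13],[11,14],[11,15]} hit by 13; {[15,16],[13,17]} hit by 16.
Points: 2, 5, 8, 11, 13, 16 (6 total).

16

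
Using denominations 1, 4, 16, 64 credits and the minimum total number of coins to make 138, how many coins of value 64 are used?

138 = 2×64 + 2×4 + 2×1
Count of 64: 2

2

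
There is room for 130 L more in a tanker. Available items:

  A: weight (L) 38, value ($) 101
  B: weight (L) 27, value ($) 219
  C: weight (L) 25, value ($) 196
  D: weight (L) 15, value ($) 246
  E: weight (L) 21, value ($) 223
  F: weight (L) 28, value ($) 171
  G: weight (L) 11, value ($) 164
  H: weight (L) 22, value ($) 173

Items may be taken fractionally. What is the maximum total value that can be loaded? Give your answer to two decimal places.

1275.96

Greedy by value/weight ratio, highest first.
Order: D (246/15=16.40) > G (164/11=14.91) > E (223/21=10.62) > B (219/27=8.11) > H (173/22=7.86) > C (196/25=7.84) > F (171/28=6.11) > A (101/38=2.66)
Fill: take D (15 @ 246) → take G (11 @ 164) → take E (21 @ 223) → take B (27 @ 219) → take H (22 @ 173) → take C (25 @ 196) → take 9/28 of F → 54.96; 130/130 used.
Total value = 1275.96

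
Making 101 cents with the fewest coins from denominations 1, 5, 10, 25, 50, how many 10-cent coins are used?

0

Greedy: take as many of the largest coin as possible, then repeat with the remainder.
101 − 2×50→1 − 1×1→0
Count of 10: 0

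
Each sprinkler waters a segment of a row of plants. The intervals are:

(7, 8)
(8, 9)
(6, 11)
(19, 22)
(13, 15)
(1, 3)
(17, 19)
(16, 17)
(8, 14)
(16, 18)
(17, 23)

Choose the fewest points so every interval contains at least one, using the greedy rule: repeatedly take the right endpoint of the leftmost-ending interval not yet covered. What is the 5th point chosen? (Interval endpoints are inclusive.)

22

Sorted: [1,3] [7,8] [8,9] [6,11] [8,14] [13,15] [16,17] [16,18] [17,19] [19,22] [17,23]
{[1,3]} hit by 3; {[7,8],[8,9],[6,11],[8,14]} hit by 8; {[13,15]} hit by 15; {[16,17],[16,18],[17,19]} hit by 17; {[19,22],[17,23]} hit by 22.
Points: 3, 8, 15, 17, 22 (5 total).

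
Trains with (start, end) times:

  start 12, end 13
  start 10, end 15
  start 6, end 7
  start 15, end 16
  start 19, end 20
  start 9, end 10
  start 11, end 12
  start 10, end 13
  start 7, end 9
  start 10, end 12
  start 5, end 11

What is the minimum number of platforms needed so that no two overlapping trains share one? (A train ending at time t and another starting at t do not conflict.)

Count concurrent intervals with a sweep; the peak is the room count.
Events (time:±→running): 5:+→1 6:+→2 7:-→1 7:+→2 9:-→1 9:+→2 10:-→1 10:+→2 10:+→3 10:+→4 … peak 4.

4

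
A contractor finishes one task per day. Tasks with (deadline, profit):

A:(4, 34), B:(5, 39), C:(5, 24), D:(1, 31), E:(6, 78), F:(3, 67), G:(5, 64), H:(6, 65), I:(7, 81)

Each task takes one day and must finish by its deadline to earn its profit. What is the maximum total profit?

By profit: I(d7,81), E(d6,78), F(d3,67), H(d6,65), G(d5,64), B(d5,39), A(d4,34), D(d1,31), C(d5,24)
I→slot 7; E→slot 6; F→slot 3; H→slot 5; G→slot 4; B→slot 2; A→slot 1; D skipped; C skipped.
Profit = 34 + 39 + 67 + 64 + 65 + 78 + 81 = 428

428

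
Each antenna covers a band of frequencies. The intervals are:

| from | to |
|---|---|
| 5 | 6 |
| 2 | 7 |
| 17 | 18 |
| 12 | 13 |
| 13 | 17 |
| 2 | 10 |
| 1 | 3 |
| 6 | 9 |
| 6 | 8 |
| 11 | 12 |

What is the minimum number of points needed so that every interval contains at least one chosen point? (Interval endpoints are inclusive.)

4

Sorted: [1,3] [5,6] [2,7] [6,8] [6,9] [2,10] [11,12] [12,13] [13,17] [17,18]
{[1,3]} hit by 3; {[5,6],[2,7],[6,8],[6,9],[2,10]} hit by 6; {[11,12],[12,13]} hit by 12; {[13,17],[17,18]} hit by 17.
Points: 3, 6, 12, 17 (4 total).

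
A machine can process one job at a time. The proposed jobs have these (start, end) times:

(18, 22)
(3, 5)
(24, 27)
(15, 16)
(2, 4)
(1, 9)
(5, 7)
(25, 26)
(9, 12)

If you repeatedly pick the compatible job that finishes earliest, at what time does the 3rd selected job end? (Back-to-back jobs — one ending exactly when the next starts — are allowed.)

12

Order by finish time; keep every interval that doesn't clash with the previous kept one.
Sorted by end: (2,4)  (3,5)  (5,7)  (1,9)  (9,12)  (15,16)  (18,22)  (25,26)  (24,27)
take (2,4); take (5,7); take (9,12); take (15,16); take (18,22); take (25,26).
Selected: (2,4) (5,7) (9,12) (15,16) (18,22) (25,26)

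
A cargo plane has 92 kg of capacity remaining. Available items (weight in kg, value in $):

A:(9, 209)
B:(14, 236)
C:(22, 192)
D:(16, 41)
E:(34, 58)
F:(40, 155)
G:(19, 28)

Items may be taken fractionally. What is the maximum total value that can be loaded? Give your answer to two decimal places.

809.94

Sort by value per unit weight and fill in that order.
Order: A (209/9=23.22) > B (236/14=16.86) > C (192/22=8.73) > F (155/40=3.88) > D (41/16=2.56) > E (58/34=1.71) > G (28/19=1.47)
Fill: take A (9 @ 209) → take B (14 @ 236) → take C (22 @ 192) → take F (40 @ 155) → take 7/16 of D → 17.94; 92/92 used.
Total value = 809.94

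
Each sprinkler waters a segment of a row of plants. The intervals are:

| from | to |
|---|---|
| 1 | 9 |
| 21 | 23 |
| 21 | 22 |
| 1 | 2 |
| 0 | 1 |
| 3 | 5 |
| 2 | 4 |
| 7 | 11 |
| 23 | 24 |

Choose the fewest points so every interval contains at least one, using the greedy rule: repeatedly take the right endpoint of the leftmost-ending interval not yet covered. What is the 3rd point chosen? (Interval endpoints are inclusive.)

Sort by right endpoint; whenever an interval is uncovered, place a point at its right end.
By right end: [0,1]  [1,2]  [2,4]  [3,5]  [1,9]  [7,11]  [21,22]  [21,23]  [23,24]
[0,1] uncovered → point at 1; [2,4] uncovered → point at 4; [7,11] uncovered → point at 11; [21,22] uncovered → point at 22; [23,24] uncovered → point at 24.
Points: 1, 4, 11, 22, 24 (5 total).

11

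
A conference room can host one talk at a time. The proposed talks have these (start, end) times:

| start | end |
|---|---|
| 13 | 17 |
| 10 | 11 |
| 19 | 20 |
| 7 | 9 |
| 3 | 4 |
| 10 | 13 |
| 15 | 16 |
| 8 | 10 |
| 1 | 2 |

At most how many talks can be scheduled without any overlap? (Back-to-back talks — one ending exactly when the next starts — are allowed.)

6

Greedy by earliest finish: after sorting by end time, pick each interval compatible with the last pick.
Sorted by end: (1,2)  (3,4)  (7,9)  (8,10)  (10,11)  (10,13)  (15,16)  (13,17)  (19,20)
take (1,2); take (3,4); take (7,9); skip (8,10); take (10,11); take (15,16); take (19,20).
Selected 6 talks.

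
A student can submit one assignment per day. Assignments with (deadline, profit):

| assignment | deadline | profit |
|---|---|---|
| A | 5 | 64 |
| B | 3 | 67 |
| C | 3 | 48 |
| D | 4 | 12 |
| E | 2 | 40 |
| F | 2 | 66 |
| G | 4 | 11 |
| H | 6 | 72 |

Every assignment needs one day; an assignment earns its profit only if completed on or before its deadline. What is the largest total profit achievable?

329

Profit order: H=72 B=67 F=66 A=64 C=48 E=40 D=12 G=11
Assign: H→slot 6, B→slot 3, F→slot 2, A→slot 5, C→slot 1, E skipped, D→slot 4, G skipped.
Slots: [1:C] [2:F] [3:B] [4:D] [5:A] [6:H]
Profit = 48 + 66 + 67 + 12 + 64 + 72 = 329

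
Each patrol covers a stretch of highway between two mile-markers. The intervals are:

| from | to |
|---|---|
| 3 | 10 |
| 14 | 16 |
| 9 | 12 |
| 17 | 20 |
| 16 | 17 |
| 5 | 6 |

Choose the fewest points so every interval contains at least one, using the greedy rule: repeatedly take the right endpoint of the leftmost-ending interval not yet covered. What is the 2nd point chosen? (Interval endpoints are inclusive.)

Process intervals by earliest right end; each time one isn't hit yet, stab at its right endpoint.
By right end: [5,6]  [3,10]  [9,12]  [14,16]  [16,17]  [17,20]
[5,6] uncovered → point at 6; [9,12] uncovered → point at 12; [14,16] uncovered → point at 16; [17,20] uncovered → point at 20.
Points: 6, 12, 16, 20 (4 total).

12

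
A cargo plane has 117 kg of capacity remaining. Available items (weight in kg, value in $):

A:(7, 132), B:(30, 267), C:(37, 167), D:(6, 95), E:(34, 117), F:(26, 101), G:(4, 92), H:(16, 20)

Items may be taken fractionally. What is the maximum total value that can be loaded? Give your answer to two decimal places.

878.09

Sort by value per unit weight and fill in that order.
Ratios (sorted): G 23.00, A 18.86, D 15.83, B 8.90, C 4.51, F 3.88, E 3.44, H 1.25
take G (4 @ 92); take A (7 @ 132); take D (6 @ 95); take B (30 @ 267); take C (37 @ 167); take F (26 @ 101); take 7/34 of E → 24.09. Capacity used 117/117.
Total value = 878.09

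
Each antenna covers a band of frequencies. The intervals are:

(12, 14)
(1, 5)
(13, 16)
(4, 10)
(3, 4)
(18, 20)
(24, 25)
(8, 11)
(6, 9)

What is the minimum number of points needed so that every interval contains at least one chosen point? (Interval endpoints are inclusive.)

5

Sorted: [3,4] [1,5] [6,9] [4,10] [8,11] [12,14] [13,16] [18,20] [24,25]
{[3,4],[1,5]} hit by 4; {[6,9],[4,10],[8,11]} hit by 9; {[12,14],[13,16]} hit by 14; {[18,20]} hit by 20; {[24,25]} hit by 25.
Points: 4, 9, 14, 20, 25 (5 total).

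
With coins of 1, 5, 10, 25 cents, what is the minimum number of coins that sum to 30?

30 = 1×25 + 1×5
Total coins = 1 + 1 = 2

2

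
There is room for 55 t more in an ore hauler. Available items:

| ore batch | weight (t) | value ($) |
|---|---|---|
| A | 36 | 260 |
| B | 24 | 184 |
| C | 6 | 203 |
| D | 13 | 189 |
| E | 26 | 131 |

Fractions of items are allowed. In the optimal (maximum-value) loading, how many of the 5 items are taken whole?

Greedy by value/weight ratio, highest first.
Order: C (203/6=33.83) > D (189/13=14.54) > B (184/24=7.67) > A (260/36=7.22) > E (131/26=5.04)
Fill: take C (6 @ 203) → take D (13 @ 189) → take B (24 @ 184) → take 12/36 of A → 86.67; 55/55 used.
3 item(s) taken whole; one partial (take 12/36 of A).

3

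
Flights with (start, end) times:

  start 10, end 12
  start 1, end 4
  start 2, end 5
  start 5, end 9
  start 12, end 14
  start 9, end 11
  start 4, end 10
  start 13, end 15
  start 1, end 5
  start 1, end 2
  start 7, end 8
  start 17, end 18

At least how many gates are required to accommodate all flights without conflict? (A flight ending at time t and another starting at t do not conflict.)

Count concurrent intervals with a sweep; the peak is the room count.
Events (time:±→running): 1:+→1 1:+→2 1:+→3 … peak 3.

3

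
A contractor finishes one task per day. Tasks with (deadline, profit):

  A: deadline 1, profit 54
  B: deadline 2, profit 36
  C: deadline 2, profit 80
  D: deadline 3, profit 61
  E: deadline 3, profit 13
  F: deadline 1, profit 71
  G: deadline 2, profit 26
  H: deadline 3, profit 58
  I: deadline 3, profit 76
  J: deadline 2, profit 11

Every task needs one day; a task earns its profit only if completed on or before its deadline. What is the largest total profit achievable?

Profit order: C=80 I=76 F=71 D=61 H=58 A=54 B=36 G=26 E=13 J=11
Assign: C→slot 2, I→slot 3, F→slot 1, D skipped, H skipped, A skipped, B skipped, G skipped, E skipped, J skipped.
Slots: [1:F] [2:C] [3:I]
Profit = 71 + 80 + 76 = 227

227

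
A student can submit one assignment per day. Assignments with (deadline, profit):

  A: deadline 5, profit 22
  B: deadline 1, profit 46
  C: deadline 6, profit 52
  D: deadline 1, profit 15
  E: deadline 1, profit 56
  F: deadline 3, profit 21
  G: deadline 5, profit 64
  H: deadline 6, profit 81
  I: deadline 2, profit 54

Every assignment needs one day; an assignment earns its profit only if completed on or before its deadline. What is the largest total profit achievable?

329

Sort by profit descending; place each in the latest free slot ≤ its deadline.
By profit: H(d6,81), G(d5,64), E(d1,56), I(d2,54), C(d6,52), B(d1,46), A(d5,22), F(d3,21), D(d1,15)
H→slot 6; G→slot 5; E→slot 1; I→slot 2; C→slot 4; B skipped; A→slot 3; F skipped; D skipped.
Profit = 56 + 54 + 22 + 52 + 64 + 81 = 329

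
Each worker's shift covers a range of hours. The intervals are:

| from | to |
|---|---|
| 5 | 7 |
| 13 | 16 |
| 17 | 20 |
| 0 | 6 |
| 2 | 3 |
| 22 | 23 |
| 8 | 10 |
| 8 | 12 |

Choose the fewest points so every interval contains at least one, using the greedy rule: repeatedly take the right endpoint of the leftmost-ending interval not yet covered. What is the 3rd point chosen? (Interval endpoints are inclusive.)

10

Sort by right endpoint; whenever an interval is uncovered, place a point at its right end.
By right end: [2,3]  [0,6]  [5,7]  [8,10]  [8,12]  [13,16]  [17,20]  [22,23]
[2,3] uncovered → point at 3; [5,7] uncovered → point at 7; [8,10] uncovered → point at 10; [13,16] uncovered → point at 16; [17,20] uncovered → point at 20; [22,23] uncovered → point at 23.
Points: 3, 7, 10, 16, 20, 23 (6 total).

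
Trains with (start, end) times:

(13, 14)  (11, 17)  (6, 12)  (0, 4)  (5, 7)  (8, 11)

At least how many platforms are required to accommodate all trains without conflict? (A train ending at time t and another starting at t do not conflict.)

The answer is the maximum number of intervals overlapping at any instant.
starts: [0, 5, 6, 8, 11, 13]
ends:   [4, 7, 11, 12, 14, 17]
s0→1 e4→0 s5→1 s6→2  — peak 2.

2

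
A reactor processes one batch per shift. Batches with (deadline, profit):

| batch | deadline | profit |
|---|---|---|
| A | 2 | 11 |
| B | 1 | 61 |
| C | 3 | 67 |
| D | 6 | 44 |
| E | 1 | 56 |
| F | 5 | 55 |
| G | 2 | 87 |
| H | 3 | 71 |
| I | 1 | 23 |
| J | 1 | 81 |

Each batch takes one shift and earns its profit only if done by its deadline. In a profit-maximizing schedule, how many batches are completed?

5

Take jobs in profit order; each goes to the latest open slot no later than its deadline.
By profit: G(d2,87), J(d1,81), H(d3,71), C(d3,67), B(d1,61), E(d1,56), F(d5,55), D(d6,44), I(d1,23), A(d2,11)
G→slot 2; J→slot 1; H→slot 3; C skipped; B skipped; E skipped; F→slot 5; D→slot 6; I skipped; A skipped.
5 of 10 scheduled.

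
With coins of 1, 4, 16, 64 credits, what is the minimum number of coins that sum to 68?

2

68 = 1×64 + 1×4
Total coins = 1 + 1 = 2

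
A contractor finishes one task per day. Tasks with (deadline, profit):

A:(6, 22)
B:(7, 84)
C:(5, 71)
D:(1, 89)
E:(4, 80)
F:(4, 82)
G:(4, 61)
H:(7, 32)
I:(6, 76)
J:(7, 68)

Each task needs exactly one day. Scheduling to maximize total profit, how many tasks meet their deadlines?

7

Profit order: D=89 B=84 F=82 E=80 I=76 C=71 J=68 G=61 H=32 A=22
Assign: D→slot 1, B→slot 7, F→slot 4, E→slot 3, I→slot 6, C→slot 5, J→slot 2, G skipped, H skipped, A skipped.
Slots: [1:D] [2:J] [3:E] [4:F] [5:C] [6:I] [7:B]
7 of 10 scheduled.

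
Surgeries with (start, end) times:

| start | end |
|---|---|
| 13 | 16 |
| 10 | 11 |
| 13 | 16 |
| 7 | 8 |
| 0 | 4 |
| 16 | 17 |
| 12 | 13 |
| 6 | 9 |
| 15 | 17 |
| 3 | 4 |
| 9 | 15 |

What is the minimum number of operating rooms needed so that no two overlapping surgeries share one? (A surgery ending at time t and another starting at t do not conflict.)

starts: [0, 3, 6, 7, 9, 10, 12, 13, 13, 15, 16]
ends:   [4, 4, 8, 9, 11, 13, 15, 16, 16, 17, 17]
s0→1 s3→2 e4→1 e4→0 s6→1 s7→2 e8→1 e9→0 s9→1 s10→2 e11→1 s12→2 e13→1 s13→2 s13→3  — peak 3.

3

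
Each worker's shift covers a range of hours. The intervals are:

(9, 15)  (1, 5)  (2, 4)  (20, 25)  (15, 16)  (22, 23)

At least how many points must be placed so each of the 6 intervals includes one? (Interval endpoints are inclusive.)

3

By right end: [2,4]  [1,5]  [9,15]  [15,16]  [22,23]  [20,25]
[2,4] uncovered → point at 4; [9,15] uncovered → point at 15; [22,23] uncovered → point at 23.
Points: 4, 15, 23 (3 total).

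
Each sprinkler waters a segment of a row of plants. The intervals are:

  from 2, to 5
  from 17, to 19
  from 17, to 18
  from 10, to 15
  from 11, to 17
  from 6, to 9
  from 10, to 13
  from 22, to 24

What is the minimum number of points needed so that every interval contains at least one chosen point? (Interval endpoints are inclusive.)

Process intervals by earliest right end; each time one isn't hit yet, stab at its right endpoint.
By right end: [2,5]  [6,9]  [10,13]  [10,15]  [11,17]  [17,18]  [17,19]  [22,24]
[2,5] uncovered → point at 5; [6,9] uncovered → point at 9; [10,13] uncovered → point at 13; [17,18] uncovered → point at 18; [22,24] uncovered → point at 24.
Points: 5, 9, 13, 18, 24 (5 total).

5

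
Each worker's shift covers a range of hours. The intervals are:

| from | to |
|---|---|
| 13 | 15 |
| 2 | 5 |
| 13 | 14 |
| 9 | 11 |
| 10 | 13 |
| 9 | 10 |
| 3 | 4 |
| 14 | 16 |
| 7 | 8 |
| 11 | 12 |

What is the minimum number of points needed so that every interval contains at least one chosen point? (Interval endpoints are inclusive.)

5

Process intervals by earliest right end; each time one isn't hit yet, stab at its right endpoint.
Sorted: [3,4] [2,5] [7,8] [9,10] [9,11] [11,12] [10,13] [13,14] [13,15] [14,16]
{[3,4],[2,5]} hit by 4; {[7,8]} hit by 8; {[9,10],[9,11]} hit by 10; {[11,12],[10,13]} hit by 12; {[13,14],[13,15],[14,16]} hit by 14.
Points: 4, 8, 10, 12, 14 (5 total).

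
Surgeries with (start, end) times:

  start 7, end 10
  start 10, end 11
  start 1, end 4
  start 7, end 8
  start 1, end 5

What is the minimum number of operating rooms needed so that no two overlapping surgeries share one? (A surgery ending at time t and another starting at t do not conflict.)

2

Events (time:±→running): 1:+→1 1:+→2 … peak 2.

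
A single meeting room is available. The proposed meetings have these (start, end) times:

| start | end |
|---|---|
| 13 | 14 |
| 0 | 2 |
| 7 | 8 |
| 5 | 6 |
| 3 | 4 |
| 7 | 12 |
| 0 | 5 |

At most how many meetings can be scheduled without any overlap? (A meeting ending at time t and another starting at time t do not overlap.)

5

Sort by end time and greedily take each interval whose start is ≥ the last chosen end.
Sorted by end: (0,2)  (3,4)  (0,5)  (5,6)  (7,8)  (7,12)  (13,14)
take (0,2); take (3,4); skip (0,5); take (5,6); take (7,8); skip (7,12); take (13,14).
Selected 5 meetings.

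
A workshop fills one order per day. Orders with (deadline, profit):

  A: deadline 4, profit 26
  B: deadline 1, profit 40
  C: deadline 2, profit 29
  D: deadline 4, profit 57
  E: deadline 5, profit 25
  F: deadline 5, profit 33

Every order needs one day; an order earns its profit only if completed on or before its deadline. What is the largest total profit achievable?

185

Sort by profit descending; place each in the latest free slot ≤ its deadline.
By profit: D(d4,57), B(d1,40), F(d5,33), C(d2,29), A(d4,26), E(d5,25)
D→slot 4; B→slot 1; F→slot 5; C→slot 2; A→slot 3; E skipped.
Profit = 40 + 29 + 26 + 57 + 33 = 185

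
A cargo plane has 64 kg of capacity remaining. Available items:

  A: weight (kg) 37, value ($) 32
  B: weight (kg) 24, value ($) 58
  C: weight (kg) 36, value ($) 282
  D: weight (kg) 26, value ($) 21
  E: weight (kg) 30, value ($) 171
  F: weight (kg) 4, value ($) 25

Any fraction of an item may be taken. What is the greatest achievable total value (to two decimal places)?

443.80

Ratios (sorted): C 7.83, F 6.25, E 5.70, B 2.42, A 0.86, D 0.81
take C (36 @ 282); take F (4 @ 25); take 24/30 of E → 136.80. Capacity used 64/64.
Total value = 443.80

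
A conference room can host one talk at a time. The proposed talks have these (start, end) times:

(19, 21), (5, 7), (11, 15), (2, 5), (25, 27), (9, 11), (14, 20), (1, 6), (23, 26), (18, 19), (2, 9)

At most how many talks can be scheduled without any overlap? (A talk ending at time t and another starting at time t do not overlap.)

7

By end time: (2,5), (1,6), (5,7), (2,9), (9,11), (11,15), (18,19), (14,20), (19,21), (23,26), (25,27).
Pick (2,5); next start ≥ 5 → (5,7); next start ≥ 7 → (9,11); next start ≥ 11 → (11,15); next start ≥ 15 → (18,19); next start ≥ 19 → (19,21); next start ≥ 21 → (23,26).
Selected 7 talks.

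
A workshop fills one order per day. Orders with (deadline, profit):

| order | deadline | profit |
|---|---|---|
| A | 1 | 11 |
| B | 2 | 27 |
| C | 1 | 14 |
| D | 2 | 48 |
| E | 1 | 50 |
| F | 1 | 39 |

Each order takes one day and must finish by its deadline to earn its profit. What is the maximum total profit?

98

Take jobs in profit order; each goes to the latest open slot no later than its deadline.
By profit: E(d1,50), D(d2,48), F(d1,39), B(d2,27), C(d1,14), A(d1,11)
E→slot 1; D→slot 2; F skipped; B skipped; C skipped; A skipped.
Profit = 50 + 48 = 98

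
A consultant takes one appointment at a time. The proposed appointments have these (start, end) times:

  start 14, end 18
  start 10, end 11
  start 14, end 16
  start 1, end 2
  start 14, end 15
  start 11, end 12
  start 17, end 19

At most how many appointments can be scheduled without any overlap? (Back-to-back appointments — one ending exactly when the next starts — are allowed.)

5

Order by finish time; keep every interval that doesn't clash with the previous kept one.
Sorted by end: (1,2)  (10,11)  (11,12)  (14,15)  (14,16)  (14,18)  (17,19)
take (1,2); take (10,11); take (11,12); take (14,15); skip (14,16); skip (14,18); take (17,19).
Selected 5 appointments.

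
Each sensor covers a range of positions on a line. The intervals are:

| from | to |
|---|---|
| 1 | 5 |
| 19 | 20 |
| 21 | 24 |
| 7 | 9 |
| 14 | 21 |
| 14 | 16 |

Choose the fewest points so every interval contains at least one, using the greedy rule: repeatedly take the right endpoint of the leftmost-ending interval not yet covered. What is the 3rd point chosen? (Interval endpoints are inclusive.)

16

Sort by right endpoint; whenever an interval is uncovered, place a point at its right end.
Sorted: [1,5] [7,9] [14,16] [19,20] [14,21] [21,24]
{[1,5]} hit by 5; {[7,9]} hit by 9; {[14,16]} hit by 16; {[19,20],[14,21]} hit by 20; {[21,24]} hit by 24.
Points: 5, 9, 16, 20, 24 (5 total).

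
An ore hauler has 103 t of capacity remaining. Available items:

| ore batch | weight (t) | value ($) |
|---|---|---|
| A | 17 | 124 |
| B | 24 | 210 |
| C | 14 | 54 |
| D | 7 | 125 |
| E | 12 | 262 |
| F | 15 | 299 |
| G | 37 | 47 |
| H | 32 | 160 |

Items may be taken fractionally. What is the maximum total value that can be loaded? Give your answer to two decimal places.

Order: E (262/12=21.83) > F (299/15=19.93) > D (125/7=17.86) > B (210/24=8.75) > A (124/17=7.29) > H (160/32=5.00) > C (54/14=3.86) > G (47/37=1.27)
Fill: take E (12 @ 262) → take F (15 @ 299) → take D (7 @ 125) → take B (24 @ 210) → take A (17 @ 124) → take 28/32 of H → 140.00; 103/103 used.
Total value = 1160.00

1160.00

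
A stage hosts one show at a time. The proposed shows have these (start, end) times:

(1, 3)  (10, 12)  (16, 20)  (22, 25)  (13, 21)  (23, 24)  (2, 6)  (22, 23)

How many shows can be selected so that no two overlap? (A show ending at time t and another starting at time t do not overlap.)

5

Sort by end time and greedily take each interval whose start is ≥ the last chosen end.
By end time: (1,3), (2,6), (10,12), (16,20), (13,21), (22,23), (23,24), (22,25).
Pick (1,3); next start ≥ 3 → (10,12); next start ≥ 12 → (16,20); next start ≥ 20 → (22,23); next start ≥ 23 → (23,24).
Selected 5 shows.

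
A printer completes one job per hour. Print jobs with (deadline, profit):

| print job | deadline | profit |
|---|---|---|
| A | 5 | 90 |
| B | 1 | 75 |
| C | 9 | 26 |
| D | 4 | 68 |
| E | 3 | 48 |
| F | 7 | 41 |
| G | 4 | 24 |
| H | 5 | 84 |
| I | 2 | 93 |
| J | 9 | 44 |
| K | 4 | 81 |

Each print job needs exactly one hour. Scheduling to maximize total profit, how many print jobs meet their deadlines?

Profit order: I=93 A=90 H=84 K=81 B=75 D=68 E=48 J=44 F=41 C=26 G=24
Assign: I→slot 2, A→slot 5, H→slot 4, K→slot 3, B→slot 1, D skipped, E skipped, J→slot 9, F→slot 7, C→slot 8, G skipped.
Slots: [1:B] [2:I] [3:K] [4:H] [5:A] [7:F] [8:C] [9:J]
8 of 11 scheduled.

8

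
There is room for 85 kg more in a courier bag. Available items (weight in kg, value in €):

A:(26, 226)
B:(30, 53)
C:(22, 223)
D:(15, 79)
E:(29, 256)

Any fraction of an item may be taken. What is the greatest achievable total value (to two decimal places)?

747.13

Order: C (223/22=10.14) > E (256/29=8.83) > A (226/26=8.69) > D (79/15=5.27) > B (53/30=1.77)
Fill: take C (22 @ 223) → take E (29 @ 256) → take A (26 @ 226) → take 8/15 of D → 42.13; 85/85 used.
Total value = 747.13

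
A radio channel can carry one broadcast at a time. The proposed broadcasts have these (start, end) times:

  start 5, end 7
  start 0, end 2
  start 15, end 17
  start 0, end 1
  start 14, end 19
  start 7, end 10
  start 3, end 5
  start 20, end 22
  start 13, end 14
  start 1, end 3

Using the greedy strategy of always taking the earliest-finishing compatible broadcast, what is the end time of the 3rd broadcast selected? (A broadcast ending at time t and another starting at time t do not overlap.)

By end time: (0,1), (0,2), (1,3), (3,5), (5,7), (7,10), (13,14), (15,17), (14,19), (20,22).
Pick (0,1); next start ≥ 1 → (1,3); next start ≥ 3 → (3,5); next start ≥ 5 → (5,7); next start ≥ 7 → (7,10); next start ≥ 10 → (13,14); next start ≥ 14 → (15,17); next start ≥ 17 → (20,22).
Selected: (0,1) (1,3) (3,5) (5,7) (7,10) (13,14) (15,17) (20,22)

5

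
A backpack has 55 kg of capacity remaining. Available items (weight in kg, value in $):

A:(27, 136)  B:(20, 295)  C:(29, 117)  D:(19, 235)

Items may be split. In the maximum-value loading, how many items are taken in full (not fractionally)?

Order: B (295/20=14.75) > D (235/19=12.37) > A (136/27=5.04) > C (117/29=4.03)
Fill: take B (20 @ 295) → take D (19 @ 235) → take 16/27 of A → 80.59; 55/55 used.
2 item(s) taken whole; one partial (take 16/27 of A).

2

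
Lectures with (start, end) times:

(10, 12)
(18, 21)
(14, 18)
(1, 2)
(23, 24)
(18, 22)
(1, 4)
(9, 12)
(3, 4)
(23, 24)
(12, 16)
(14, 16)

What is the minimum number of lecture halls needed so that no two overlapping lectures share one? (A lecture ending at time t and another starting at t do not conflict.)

starts: [1, 1, 3, 9, 10, 12, 14, 14, 18, 18, 23, 23]
ends:   [2, 4, 4, 12, 12, 16, 16, 18, 21, 22, 24, 24]
s1→1 s1→2 e2→1 s3→2 e4→1 e4→0 s9→1 s10→2 e12→1 e12→0 s12→1 s14→2 s14→3  — peak 3.

3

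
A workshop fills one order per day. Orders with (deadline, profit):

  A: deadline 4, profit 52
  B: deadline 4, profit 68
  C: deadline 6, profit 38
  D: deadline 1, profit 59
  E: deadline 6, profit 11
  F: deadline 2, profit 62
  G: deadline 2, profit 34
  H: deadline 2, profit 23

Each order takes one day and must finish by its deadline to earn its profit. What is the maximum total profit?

Profit order: B=68 F=62 D=59 A=52 C=38 G=34 H=23 E=11
Assign: B→slot 4, F→slot 2, D→slot 1, A→slot 3, C→slot 6, G skipped, H skipped, E→slot 5.
Slots: [1:D] [2:F] [3:A] [4:B] [5:E] [6:C]
Profit = 59 + 62 + 52 + 68 + 11 + 38 = 290

290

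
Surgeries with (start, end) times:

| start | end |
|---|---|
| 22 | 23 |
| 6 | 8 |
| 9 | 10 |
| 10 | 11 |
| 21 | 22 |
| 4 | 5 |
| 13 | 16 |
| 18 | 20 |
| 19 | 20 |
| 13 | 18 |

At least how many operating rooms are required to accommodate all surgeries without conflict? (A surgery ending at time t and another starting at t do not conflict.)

Events (time:±→running): 4:+→1 5:-→0 6:+→1 8:-→0 9:+→1 10:-→0 10:+→1 11:-→0 13:+→1 13:+→2 … peak 2.

2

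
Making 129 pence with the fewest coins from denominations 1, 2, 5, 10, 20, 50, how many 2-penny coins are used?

2

129 − 2×50→29 − 1×20→9 − 1×5→4 − 2×2→0
Count of 2: 2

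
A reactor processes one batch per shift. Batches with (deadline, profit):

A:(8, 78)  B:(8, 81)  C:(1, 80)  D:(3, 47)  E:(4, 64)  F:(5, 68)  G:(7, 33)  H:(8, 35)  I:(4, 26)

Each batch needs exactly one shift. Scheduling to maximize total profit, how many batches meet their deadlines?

8

Sort by profit descending; place each in the latest free slot ≤ its deadline.
By profit: B(d8,81), C(d1,80), A(d8,78), F(d5,68), E(d4,64), D(d3,47), H(d8,35), G(d7,33), I(d4,26)
B→slot 8; C→slot 1; A→slot 7; F→slot 5; E→slot 4; D→slot 3; H→slot 6; G→slot 2; I skipped.
8 of 9 scheduled.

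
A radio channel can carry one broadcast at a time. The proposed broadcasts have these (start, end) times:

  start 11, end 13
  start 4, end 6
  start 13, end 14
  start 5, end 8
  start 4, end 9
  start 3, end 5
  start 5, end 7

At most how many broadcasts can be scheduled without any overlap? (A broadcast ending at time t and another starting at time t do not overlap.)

By end time: (3,5), (4,6), (5,7), (5,8), (4,9), (11,13), (13,14).
Pick (3,5); next start ≥ 5 → (5,7); next start ≥ 7 → (11,13); next start ≥ 13 → (13,14).
Selected 4 broadcasts.

4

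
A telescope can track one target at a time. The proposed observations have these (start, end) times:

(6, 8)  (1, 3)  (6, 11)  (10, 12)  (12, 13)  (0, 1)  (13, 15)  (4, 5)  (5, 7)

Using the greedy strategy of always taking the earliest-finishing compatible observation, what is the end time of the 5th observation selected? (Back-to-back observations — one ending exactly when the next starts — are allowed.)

12

Greedy by earliest finish: after sorting by end time, pick each interval compatible with the last pick.
Sorted by end: (0,1)  (1,3)  (4,5)  (5,7)  (6,8)  (6,11)  (10,12)  (12,13)  (13,15)
take (0,1); take (1,3); take (4,5); take (5,7); skip (6,8); take (10,12); take (12,13); take (13,15).
Selected: (0,1) (1,3) (4,5) (5,7) (10,12) (12,13) (13,15)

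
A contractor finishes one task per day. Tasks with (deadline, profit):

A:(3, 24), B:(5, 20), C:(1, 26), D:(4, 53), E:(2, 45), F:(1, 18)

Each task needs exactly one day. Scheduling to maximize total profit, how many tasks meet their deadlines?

5

By profit: D(d4,53), E(d2,45), C(d1,26), A(d3,24), B(d5,20), F(d1,18)
D→slot 4; E→slot 2; C→slot 1; A→slot 3; B→slot 5; F skipped.
5 of 6 scheduled.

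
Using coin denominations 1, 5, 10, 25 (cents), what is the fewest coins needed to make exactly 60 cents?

Use the largest denomination that fits, subtract, and repeat.
60 − 2×25→10 − 1×10→0
Total coins = 2 + 1 = 3

3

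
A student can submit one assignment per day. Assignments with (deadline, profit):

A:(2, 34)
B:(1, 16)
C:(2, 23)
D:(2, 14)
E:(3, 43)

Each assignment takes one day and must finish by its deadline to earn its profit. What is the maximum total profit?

100

By profit: E(d3,43), A(d2,34), C(d2,23), B(d1,16), D(d2,14)
E→slot 3; A→slot 2; C→slot 1; B skipped; D skipped.
Profit = 23 + 34 + 43 = 100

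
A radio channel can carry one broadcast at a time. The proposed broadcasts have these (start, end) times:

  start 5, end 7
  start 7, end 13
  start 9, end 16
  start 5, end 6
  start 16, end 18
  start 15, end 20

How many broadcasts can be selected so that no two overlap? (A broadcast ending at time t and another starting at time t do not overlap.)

Order by finish time; keep every interval that doesn't clash with the previous kept one.
By end time: (5,6), (5,7), (7,13), (9,16), (16,18), (15,20).
Pick (5,6); next start ≥ 6 → (7,13); next start ≥ 13 → (16,18).
Selected 3 broadcasts.

3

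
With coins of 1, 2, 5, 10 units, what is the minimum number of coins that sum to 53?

53 − 5×10→3 − 1×2→1 − 1×1→0
Total coins = 5 + 1 + 1 = 7

7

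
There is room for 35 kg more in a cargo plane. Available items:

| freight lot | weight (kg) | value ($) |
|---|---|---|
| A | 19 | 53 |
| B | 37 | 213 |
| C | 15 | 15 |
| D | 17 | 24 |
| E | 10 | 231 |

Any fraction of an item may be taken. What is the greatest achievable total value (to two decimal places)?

374.92

Sort by value per unit weight and fill in that order.
Order: E (231/10=23.10) > B (213/37=5.76) > A (53/19=2.79) > D (24/17=1.41) > C (15/15=1.00)
Fill: take E (10 @ 231) → take 25/37 of B → 143.92; 35/35 used.
Total value = 374.92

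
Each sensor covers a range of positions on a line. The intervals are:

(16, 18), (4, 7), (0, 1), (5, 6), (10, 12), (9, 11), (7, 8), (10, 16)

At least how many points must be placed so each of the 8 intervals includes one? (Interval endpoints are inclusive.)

5

Process intervals by earliest right end; each time one isn't hit yet, stab at its right endpoint.
Sorted: [0,1] [5,6] [4,7] [7,8] [9,11] [10,12] [10,16] [16,18]
{[0,1]} hit by 1; {[5,6],[4,7]} hit by 6; {[7,8]} hit by 8; {[9,11],[10,12],[10,16]} hit by 11; {[16,18]} hit by 18.
Points: 1, 6, 8, 11, 18 (5 total).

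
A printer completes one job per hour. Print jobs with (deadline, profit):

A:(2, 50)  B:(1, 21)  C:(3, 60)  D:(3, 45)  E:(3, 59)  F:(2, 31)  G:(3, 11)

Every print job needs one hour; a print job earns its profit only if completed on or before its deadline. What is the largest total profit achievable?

169

Sort by profit descending; place each in the latest free slot ≤ its deadline.
By profit: C(d3,60), E(d3,59), A(d2,50), D(d3,45), F(d2,31), B(d1,21), G(d3,11)
C→slot 3; E→slot 2; A→slot 1; D skipped; F skipped; B skipped; G skipped.
Profit = 50 + 59 + 60 = 169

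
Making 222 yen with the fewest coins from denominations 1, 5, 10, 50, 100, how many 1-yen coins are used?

Greedy: take as many of the largest coin as possible, then repeat with the remainder.
222 = 2×100 + 2×10 + 2×1
Count of 1: 2

2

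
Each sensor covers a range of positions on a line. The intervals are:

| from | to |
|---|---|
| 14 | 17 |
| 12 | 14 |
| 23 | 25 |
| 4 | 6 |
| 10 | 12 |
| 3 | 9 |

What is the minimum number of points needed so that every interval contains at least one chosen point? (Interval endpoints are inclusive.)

Process intervals by earliest right end; each time one isn't hit yet, stab at its right endpoint.
By right end: [4,6]  [3,9]  [10,12]  [12,14]  [14,17]  [23,25]
[4,6] uncovered → point at 6; [10,12] uncovered → point at 12; [14,17] uncovered → point at 17; [23,25] uncovered → point at 25.
Points: 6, 12, 17, 25 (4 total).

4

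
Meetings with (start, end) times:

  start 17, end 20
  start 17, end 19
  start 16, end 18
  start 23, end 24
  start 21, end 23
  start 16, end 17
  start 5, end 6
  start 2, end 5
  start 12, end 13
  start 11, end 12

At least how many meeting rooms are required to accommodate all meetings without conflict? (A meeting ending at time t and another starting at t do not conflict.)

3

The answer is the maximum number of intervals overlapping at any instant.
Events (time:±→running): 2:+→1 5:-→0 5:+→1 6:-→0 11:+→1 12:-→0 12:+→1 13:-→0 16:+→1 16:+→2 17:-→1 17:+→2 17:+→3 … peak 3.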